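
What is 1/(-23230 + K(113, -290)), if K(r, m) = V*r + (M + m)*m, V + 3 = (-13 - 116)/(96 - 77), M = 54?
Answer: 19/837972 ≈ 2.2674e-5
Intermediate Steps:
V = -186/19 (V = -3 + (-13 - 116)/(96 - 77) = -3 - 129/19 = -186/19 ≈ -9.7895)
K(r, m) = -186*r/19 + m*(54 + m) (K(r, m) = -186*r/19 + (54 + m)*m = -186*r/19 + m*(54 + m))
1/(-23230 + K(113, -290)) = 1/(-23230 + ((-290)**2 + 54*(-290) - 186/19*113)) = 1/(-23230 + (84100 - 15660 - 21018/19)) = 1/(-23230 + 1279342/19) = 1/(837972/19) = 19/837972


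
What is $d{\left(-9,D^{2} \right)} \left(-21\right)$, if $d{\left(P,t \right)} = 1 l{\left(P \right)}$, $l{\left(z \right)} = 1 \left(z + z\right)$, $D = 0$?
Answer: $378$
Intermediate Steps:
$l{\left(z \right)} = 2 z$ ($l{\left(z \right)} = 1 \cdot 2 z = 2 z$)
$d{\left(P,t \right)} = 2 P$ ($d{\left(P,t \right)} = 1 \cdot 2 P = 2 P$)
$d{\left(-9,D^{2} \right)} \left(-21\right) = 2 \left(-9\right) \left(-21\right) = \left(-18\right) \left(-21\right) = 378$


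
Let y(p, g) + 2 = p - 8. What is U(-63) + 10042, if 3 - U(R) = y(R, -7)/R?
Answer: 632762/63 ≈ 10044.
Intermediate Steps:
y(p, g) = -10 + p (y(p, g) = -2 + (p - 8) = -2 + (-8 + p) = -10 + p)
U(R) = 3 - (-10 + R)/R
U(-63) + 10042 = (2 + 10/(-63)) + 10042 = (2 + 10*(-1/63)) + 10042 = (2 - 10/63) + 10042 = 116/63 + 10042 = 632762/63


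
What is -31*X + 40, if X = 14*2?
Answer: -828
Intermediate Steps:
X = 28
-31*X + 40 = -31*28 + 40 = -868 + 40 = -828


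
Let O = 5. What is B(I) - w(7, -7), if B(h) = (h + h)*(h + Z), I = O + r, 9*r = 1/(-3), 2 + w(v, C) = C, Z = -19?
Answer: -95011/729 ≈ -130.33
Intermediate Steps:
w(v, C) = -2 + C
r = -1/27 (r = (1/9)/(-3) = (1/9)*(-1/3) = -1/27 ≈ -0.037037)
I = 134/27 (I = 5 - 1/27 = 134/27 ≈ 4.9630)
B(h) = 2*h*(-19 + h) (B(h) = (h + h)*(h - 19) = (2*h)*(-19 + h) = 2*h*(-19 + h))
B(I) - w(7, -7) = 2*(134/27)*(-19 + 134/27) - (-2 - 7) = 2*(134/27)*(-379/27) - 1*(-9) = -101572/729 + 9 = -95011/729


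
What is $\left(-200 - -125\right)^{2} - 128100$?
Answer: $-122475$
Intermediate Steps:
$\left(-200 - -125\right)^{2} - 128100 = \left(-200 + 125\right)^{2} - 128100 = \left(-75\right)^{2} - 128100 = 5625 - 128100 = -122475$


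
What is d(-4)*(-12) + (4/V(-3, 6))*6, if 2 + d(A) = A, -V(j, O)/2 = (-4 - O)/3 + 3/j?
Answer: 972/13 ≈ 74.769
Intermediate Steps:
V(j, O) = 8/3 - 6/j + 2*O/3 (V(j, O) = -2*((-4 - O)/3 + 3/j) = -2*((-4 - O)*(1/3) + 3/j) = -2*((-4/3 - O/3) + 3/j) = -2*(-4/3 + 3/j - O/3) = 8/3 - 6/j + 2*O/3)
d(A) = -2 + A
d(-4)*(-12) + (4/V(-3, 6))*6 = (-2 - 4)*(-12) + (4/(((2/3)*(-9 - 3*(4 + 6))/(-3))))*6 = -6*(-12) + (4/(((2/3)*(-1/3)*(-9 - 3*10))))*6 = 72 + (4/(((2/3)*(-1/3)*(-9 - 30))))*6 = 72 + (4/(((2/3)*(-1/3)*(-39))))*6 = 72 + (4/(26/3))*6 = 72 + (4*(3/26))*6 = 72 + (6/13)*6 = 72 + 36/13 = 972/13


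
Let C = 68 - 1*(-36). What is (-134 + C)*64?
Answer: -1920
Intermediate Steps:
C = 104 (C = 68 + 36 = 104)
(-134 + C)*64 = (-134 + 104)*64 = -30*64 = -1920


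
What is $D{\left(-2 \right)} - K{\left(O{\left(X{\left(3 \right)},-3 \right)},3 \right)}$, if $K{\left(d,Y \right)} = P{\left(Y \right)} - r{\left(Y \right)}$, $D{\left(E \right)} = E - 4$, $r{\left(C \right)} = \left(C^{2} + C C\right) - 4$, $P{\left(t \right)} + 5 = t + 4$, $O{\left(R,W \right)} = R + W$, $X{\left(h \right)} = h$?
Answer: $6$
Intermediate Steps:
$P{\left(t \right)} = -1 + t$ ($P{\left(t \right)} = -5 + \left(t + 4\right) = -5 + \left(4 + t\right) = -1 + t$)
$r{\left(C \right)} = -4 + 2 C^{2}$ ($r{\left(C \right)} = \left(C^{2} + C^{2}\right) - 4 = 2 C^{2} - 4 = -4 + 2 C^{2}$)
$D{\left(E \right)} = -4 + E$
$K{\left(d,Y \right)} = 3 + Y - 2 Y^{2}$ ($K{\left(d,Y \right)} = \left(-1 + Y\right) - \left(-4 + 2 Y^{2}\right) = 3 + Y - 2 Y^{2}$)
$D{\left(-2 \right)} - K{\left(O{\left(X{\left(3 \right)},-3 \right)},3 \right)} = \left(-4 - 2\right) - \left(3 + 3 - 2 \cdot 3^{2}\right) = -6 - \left(3 + 3 - 18\right) = -6 - -12 = -6 + 12 = 6$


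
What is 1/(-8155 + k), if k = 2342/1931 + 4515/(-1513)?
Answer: -2921603/23830847484 ≈ -0.00012260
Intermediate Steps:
k = -5175019/2921603 (k = 2342*(1/1931) + 4515*(-1/1513) = 2342/1931 - 4515/1513 = -5175019/2921603 ≈ -1.7713)
1/(-8155 + k) = 1/(-8155 - 5175019/2921603) = 1/(-23830847484/2921603) = -2921603/23830847484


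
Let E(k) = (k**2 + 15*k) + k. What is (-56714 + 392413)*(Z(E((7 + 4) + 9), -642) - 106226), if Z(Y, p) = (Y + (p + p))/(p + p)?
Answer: -3815600153365/107 ≈ -3.5660e+10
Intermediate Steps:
E(k) = k**2 + 16*k
Z(Y, p) = (Y + 2*p)/(2*p) (Z(Y, p) = (Y + 2*p)/((2*p)) = (Y + 2*p)*(1/(2*p)) = (Y + 2*p)/(2*p))
(-56714 + 392413)*(Z(E((7 + 4) + 9), -642) - 106226) = (-56714 + 392413)*((-642 + (((7 + 4) + 9)*(16 + ((7 + 4) + 9)))/2)/(-642) - 106226) = 335699*(-(-642 + ((11 + 9)*(16 + (11 + 9)))/2)/642 - 106226) = 335699*(-(-642 + (20*(16 + 20))/2)/642 - 106226) = 335699*(-(-642 + (20*36)/2)/642 - 106226) = 335699*(-(-642 + (1/2)*720)/642 - 106226) = 335699*(-(-642 + 360)/642 - 106226) = 335699*(-1/642*(-282) - 106226) = 335699*(47/107 - 106226) = 335699*(-11366135/107) = -3815600153365/107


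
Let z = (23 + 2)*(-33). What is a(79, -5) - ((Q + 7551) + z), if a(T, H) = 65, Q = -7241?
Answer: 580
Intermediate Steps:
z = -825 (z = 25*(-33) = -825)
a(79, -5) - ((Q + 7551) + z) = 65 - ((-7241 + 7551) - 825) = 65 - (310 - 825) = 65 - 1*(-515) = 65 + 515 = 580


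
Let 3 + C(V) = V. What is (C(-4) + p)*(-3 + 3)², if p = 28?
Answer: 0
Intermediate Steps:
C(V) = -3 + V
(C(-4) + p)*(-3 + 3)² = ((-3 - 4) + 28)*(-3 + 3)² = (-7 + 28)*0² = 21*0 = 0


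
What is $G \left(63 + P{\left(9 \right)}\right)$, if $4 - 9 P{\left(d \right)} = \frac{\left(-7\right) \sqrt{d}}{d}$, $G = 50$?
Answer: $\frac{86000}{27} \approx 3185.2$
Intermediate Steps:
$P{\left(d \right)} = \frac{4}{9} + \frac{7}{9 \sqrt{d}}$ ($P{\left(d \right)} = \frac{4}{9} - \frac{- 7 \sqrt{d} \frac{1}{d}}{9} = \frac{4}{9} - \frac{\left(-7\right) \frac{1}{\sqrt{d}}}{9} = \frac{4}{9} + \frac{7}{9 \sqrt{d}}$)
$G \left(63 + P{\left(9 \right)}\right) = 50 \left(63 + \left(\frac{4}{9} + \frac{7}{9 \cdot 3}\right)\right) = 50 \left(63 + \left(\frac{4}{9} + \frac{7}{9} \cdot \frac{1}{3}\right)\right) = 50 \left(63 + \left(\frac{4}{9} + \frac{7}{27}\right)\right) = 50 \left(63 + \frac{19}{27}\right) = 50 \cdot \frac{1720}{27} = \frac{86000}{27}$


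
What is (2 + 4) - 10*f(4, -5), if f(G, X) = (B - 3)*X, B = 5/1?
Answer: 106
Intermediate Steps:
B = 5 (B = 5*1 = 5)
f(G, X) = 2*X (f(G, X) = (5 - 3)*X = 2*X)
(2 + 4) - 10*f(4, -5) = (2 + 4) - 20*(-5) = 6 - 10*(-10) = 6 + 100 = 106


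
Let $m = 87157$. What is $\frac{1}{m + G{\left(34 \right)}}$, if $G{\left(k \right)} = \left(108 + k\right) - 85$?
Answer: $\frac{1}{87214} \approx 1.1466 \cdot 10^{-5}$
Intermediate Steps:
$G{\left(k \right)} = 23 + k$
$\frac{1}{m + G{\left(34 \right)}} = \frac{1}{87157 + \left(23 + 34\right)} = \frac{1}{87157 + 57} = \frac{1}{87214}$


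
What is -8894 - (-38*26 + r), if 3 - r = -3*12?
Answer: -7945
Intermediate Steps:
r = 39 (r = 3 - (-3)*12 = 3 - 1*(-36) = 3 + 36 = 39)
-8894 - (-38*26 + r) = -8894 - (-38*26 + 39) = -8894 - (-988 + 39) = -8894 - 1*(-949) = -8894 + 949 = -7945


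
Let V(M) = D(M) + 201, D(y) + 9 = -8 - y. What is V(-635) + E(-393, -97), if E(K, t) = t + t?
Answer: 625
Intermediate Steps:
E(K, t) = 2*t
D(y) = -17 - y (D(y) = -9 + (-8 - y) = -17 - y)
V(M) = 184 - M (V(M) = (-17 - M) + 201 = 184 - M)
V(-635) + E(-393, -97) = (184 - 1*(-635)) + 2*(-97) = (184 + 635) - 194 = 819 - 194 = 625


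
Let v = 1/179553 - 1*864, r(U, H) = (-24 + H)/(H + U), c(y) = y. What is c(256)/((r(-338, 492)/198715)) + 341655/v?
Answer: 303827788175451485/18150653547 ≈ 1.6739e+7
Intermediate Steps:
r(U, H) = (-24 + H)/(H + U)
v = -155133791/179553 (v = 1/179553 - 864 = -155133791/179553 ≈ -864.00)
c(256)/((r(-338, 492)/198715)) + 341655/v = 256/((((-24 + 492)/(492 - 338))/198715)) + 341655/(-155133791/179553) = 256/(((468/154)*(1/198715))) + 341655*(-179553/155133791) = 256/((((1/154)*468)*(1/198715))) - 61345180215/155133791 = 256/(((234/77)*(1/198715))) - 61345180215/155133791 = 256/(234/15301055) - 61345180215/155133791 = 256*(15301055/234) - 61345180215/155133791 = 1958535040/117 - 61345180215/155133791 = 303827788175451485/18150653547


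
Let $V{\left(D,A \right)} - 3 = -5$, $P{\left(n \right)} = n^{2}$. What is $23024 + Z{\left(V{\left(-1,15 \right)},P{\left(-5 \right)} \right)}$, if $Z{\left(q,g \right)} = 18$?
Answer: $23042$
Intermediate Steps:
$V{\left(D,A \right)} = -2$ ($V{\left(D,A \right)} = 3 - 5 = -2$)
$23024 + Z{\left(V{\left(-1,15 \right)},P{\left(-5 \right)} \right)} = 23024 + 18 = 23042$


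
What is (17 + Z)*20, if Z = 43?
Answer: 1200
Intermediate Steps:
(17 + Z)*20 = (17 + 43)*20 = 60*20 = 1200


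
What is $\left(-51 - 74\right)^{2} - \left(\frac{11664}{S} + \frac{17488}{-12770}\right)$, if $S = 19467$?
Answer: $\frac{71934561729}{4603585} \approx 15626.0$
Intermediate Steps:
$\left(-51 - 74\right)^{2} - \left(\frac{11664}{S} + \frac{17488}{-12770}\right) = \left(-51 - 74\right)^{2} - \left(\frac{11664}{19467} + \frac{17488}{-12770}\right) = \left(-125\right)^{2} - \left(11664 \cdot \frac{1}{19467} + 17488 \left(- \frac{1}{12770}\right)\right) = 15625 - \left(\frac{432}{721} - \frac{8744}{6385}\right) = 15625 - - \frac{3546104}{4603585} = 15625 + \frac{3546104}{4603585} = \frac{71934561729}{4603585}$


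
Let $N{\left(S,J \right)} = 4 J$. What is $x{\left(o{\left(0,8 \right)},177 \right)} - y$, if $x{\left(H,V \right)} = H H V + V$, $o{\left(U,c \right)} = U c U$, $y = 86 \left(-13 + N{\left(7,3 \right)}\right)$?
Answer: $263$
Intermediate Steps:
$y = -86$ ($y = 86 \left(-13 + 4 \cdot 3\right) = 86 \left(-13 + 12\right) = 86 \left(-1\right) = -86$)
$o{\left(U,c \right)} = c U^{2}$
$x{\left(H,V \right)} = V + V H^{2}$ ($x{\left(H,V \right)} = H^{2} V + V = V H^{2} + V = V + V H^{2}$)
$x{\left(o{\left(0,8 \right)},177 \right)} - y = 177 \left(1 + \left(8 \cdot 0^{2}\right)^{2}\right) - -86 = 177 \left(1 + \left(8 \cdot 0\right)^{2}\right) + 86 = 177 \left(1 + 0^{2}\right) + 86 = 177 \left(1 + 0\right) + 86 = 177 \cdot 1 + 86 = 177 + 86 = 263$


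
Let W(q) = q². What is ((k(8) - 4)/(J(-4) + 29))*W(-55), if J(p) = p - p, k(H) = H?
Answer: 12100/29 ≈ 417.24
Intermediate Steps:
J(p) = 0
((k(8) - 4)/(J(-4) + 29))*W(-55) = ((8 - 4)/(0 + 29))*(-55)² = (4/29)*3025 = 12100/29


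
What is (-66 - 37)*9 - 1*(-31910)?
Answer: 30983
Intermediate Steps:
(-66 - 37)*9 - 1*(-31910) = -103*9 + 31910 = -927 + 31910 = 30983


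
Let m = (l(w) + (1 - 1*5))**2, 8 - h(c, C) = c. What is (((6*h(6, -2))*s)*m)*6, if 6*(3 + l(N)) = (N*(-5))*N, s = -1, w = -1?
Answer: -4418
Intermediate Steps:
h(c, C) = 8 - c
l(N) = -3 - 5*N**2/6 (l(N) = -3 + ((N*(-5))*N)/6 = -3 + ((-5*N)*N)/6 = -3 + (-5*N**2)/6 = -3 - 5*N**2/6)
m = 2209/36 (m = ((-3 - 5/6*(-1)**2) + (1 - 1*5))**2 = ((-3 - 5/6*1) + (1 - 5))**2 = ((-3 - 5/6) - 4)**2 = (-23/6 - 4)**2 = (-47/6)**2 = 2209/36 ≈ 61.361)
(((6*h(6, -2))*s)*m)*6 = (((6*(8 - 1*6))*(-1))*(2209/36))*6 = (((6*(8 - 6))*(-1))*(2209/36))*6 = (((6*2)*(-1))*(2209/36))*6 = ((12*(-1))*(2209/36))*6 = -12*2209/36*6 = -2209/3*6 = -4418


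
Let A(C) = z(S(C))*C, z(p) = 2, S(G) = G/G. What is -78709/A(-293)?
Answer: 78709/586 ≈ 134.32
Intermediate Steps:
S(G) = 1
A(C) = 2*C
-78709/A(-293) = -78709/(2*(-293)) = -78709/(-586) = -78709*(-1)/586 = -1*(-78709/586) = 78709/586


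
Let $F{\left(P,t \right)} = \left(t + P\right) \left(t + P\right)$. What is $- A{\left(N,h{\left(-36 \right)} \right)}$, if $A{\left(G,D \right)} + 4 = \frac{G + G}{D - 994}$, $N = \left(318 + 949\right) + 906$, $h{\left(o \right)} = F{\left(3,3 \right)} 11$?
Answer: $\frac{3369}{299} \approx 11.268$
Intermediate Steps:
$F{\left(P,t \right)} = \left(P + t\right)^{2}$ ($F{\left(P,t \right)} = \left(P + t\right) \left(P + t\right) = \left(P + t\right)^{2}$)
$h{\left(o \right)} = 396$ ($h{\left(o \right)} = \left(3 + 3\right)^{2} \cdot 11 = 6^{2} \cdot 11 = 36 \cdot 11 = 396$)
$N = 2173$ ($N = 1267 + 906 = 2173$)
$A{\left(G,D \right)} = -4 + \frac{2 G}{-994 + D}$ ($A{\left(G,D \right)} = -4 + \frac{G + G}{D - 994} = -4 + \frac{2 G}{-994 + D}$)
$- A{\left(N,h{\left(-36 \right)} \right)} = - \frac{2 \left(1988 + 2173 - 792\right)}{-994 + 396} = - \frac{2 \left(1988 + 2173 - 792\right)}{-598} = - \frac{2 \left(-1\right) 3369}{598} = \left(-1\right) \left(- \frac{3369}{299}\right) = \frac{3369}{299}$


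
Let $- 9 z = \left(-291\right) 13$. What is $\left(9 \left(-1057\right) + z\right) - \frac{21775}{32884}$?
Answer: $- \frac{897075077}{98652} \approx -9093.3$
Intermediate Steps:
$z = \frac{1261}{3}$ ($z = - \frac{\left(-291\right) 13}{9} = \left(- \frac{1}{9}\right) \left(-3783\right) = \frac{1261}{3} \approx 420.33$)
$\left(9 \left(-1057\right) + z\right) - \frac{21775}{32884} = \left(9 \left(-1057\right) + \frac{1261}{3}\right) - \frac{21775}{32884} = \left(-9513 + \frac{1261}{3}\right) - \frac{21775}{32884} = - \frac{27278}{3} - \frac{21775}{32884} = - \frac{897075077}{98652}$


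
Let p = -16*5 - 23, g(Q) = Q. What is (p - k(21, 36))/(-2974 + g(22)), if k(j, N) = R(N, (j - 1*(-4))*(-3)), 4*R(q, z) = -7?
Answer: 45/1312 ≈ 0.034299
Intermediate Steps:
R(q, z) = -7/4 (R(q, z) = (¼)*(-7) = -7/4)
k(j, N) = -7/4
p = -103 (p = -80 - 23 = -103)
(p - k(21, 36))/(-2974 + g(22)) = (-103 - 1*(-7/4))/(-2974 + 22) = (-103 + 7/4)/(-2952) = -405/4*(-1/2952) = 45/1312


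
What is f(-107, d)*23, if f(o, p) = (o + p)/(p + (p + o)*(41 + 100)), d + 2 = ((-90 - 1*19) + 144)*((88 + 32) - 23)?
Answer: 75578/466719 ≈ 0.16193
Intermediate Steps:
d = 3393 (d = -2 + ((-90 - 1*19) + 144)*((88 + 32) - 23) = -2 + ((-90 - 19) + 144)*(120 - 23) = -2 + (-109 + 144)*97 = -2 + 35*97 = -2 + 3395 = 3393)
f(o, p) = (o + p)/(141*o + 142*p) (f(o, p) = (o + p)/(p + (o + p)*141) = (o + p)/(p + (141*o + 141*p)) = (o + p)/(141*o + 142*p))
f(-107, d)*23 = ((-107 + 3393)/(141*(-107) + 142*3393))*23 = (3286/(-15087 + 481806))*23 = (3286/466719)*23 = 75578/466719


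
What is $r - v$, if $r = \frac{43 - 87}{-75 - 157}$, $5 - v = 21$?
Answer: $\frac{939}{58} \approx 16.19$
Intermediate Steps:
$v = -16$ ($v = 5 - 21 = -16$)
$r = \frac{11}{58}$ ($r = - \frac{44}{-232} = \left(-44\right) \left(- \frac{1}{232}\right) = \frac{11}{58} \approx 0.18966$)
$r - v = \frac{11}{58} - -16 = \frac{11}{58} + 16 = \frac{939}{58}$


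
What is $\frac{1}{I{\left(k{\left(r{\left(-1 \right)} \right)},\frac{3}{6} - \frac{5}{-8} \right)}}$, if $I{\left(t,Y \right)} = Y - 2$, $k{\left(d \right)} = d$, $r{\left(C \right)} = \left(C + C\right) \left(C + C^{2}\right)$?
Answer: $- \frac{8}{7} \approx -1.1429$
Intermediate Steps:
$r{\left(C \right)} = 2 C \left(C + C^{2}\right)$
$I{\left(t,Y \right)} = -2 + Y$
$\frac{1}{I{\left(k{\left(r{\left(-1 \right)} \right)},\frac{3}{6} - \frac{5}{-8} \right)}} = \frac{1}{-2 + \left(\frac{3}{6} - \frac{5}{-8}\right)} = \frac{1}{-2 + \left(3 \cdot \frac{1}{6} - - \frac{5}{8}\right)} = \frac{1}{-2 + \left(\frac{1}{2} + \frac{5}{8}\right)} = \frac{1}{-2 + \frac{9}{8}} = \frac{1}{- \frac{7}{8}} = - \frac{8}{7}$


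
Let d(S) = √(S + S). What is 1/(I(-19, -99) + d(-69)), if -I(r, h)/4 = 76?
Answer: -152/46277 - I*√138/92554 ≈ -0.0032846 - 0.00012692*I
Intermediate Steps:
d(S) = √2*√S (d(S) = √(2*S) = √2*√S)
I(r, h) = -304 (I(r, h) = -4*76 = -304)
1/(I(-19, -99) + d(-69)) = 1/(-304 + √2*√(-69)) = 1/(-304 + √2*(I*√69)) = 1/(-304 + I*√138)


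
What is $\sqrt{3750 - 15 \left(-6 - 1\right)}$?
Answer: $\sqrt{3855} \approx 62.089$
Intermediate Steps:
$\sqrt{3750 - 15 \left(-6 - 1\right)} = \sqrt{3750 - -105} = \sqrt{3750 + 105} = \sqrt{3855}$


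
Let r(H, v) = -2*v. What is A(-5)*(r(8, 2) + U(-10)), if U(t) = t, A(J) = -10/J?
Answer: -28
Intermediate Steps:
A(-5)*(r(8, 2) + U(-10)) = (-10/(-5))*(-2*2 - 10) = (-10*(-⅕))*(-4 - 10) = 2*(-14) = -28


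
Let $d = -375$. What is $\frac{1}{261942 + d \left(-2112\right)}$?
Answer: $\frac{1}{1053942} \approx 9.4882 \cdot 10^{-7}$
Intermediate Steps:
$\frac{1}{261942 + d \left(-2112\right)} = \frac{1}{261942 - -792000} = \frac{1}{261942 + 792000} = \frac{1}{1053942}$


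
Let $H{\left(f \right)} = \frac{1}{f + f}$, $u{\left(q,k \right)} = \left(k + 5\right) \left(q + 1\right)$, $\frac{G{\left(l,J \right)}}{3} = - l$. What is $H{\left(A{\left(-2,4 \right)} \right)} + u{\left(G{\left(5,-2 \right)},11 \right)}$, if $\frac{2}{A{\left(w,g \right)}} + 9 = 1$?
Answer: $-226$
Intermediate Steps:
$G{\left(l,J \right)} = - 3 l$ ($G{\left(l,J \right)} = 3 \left(- l\right) = - 3 l$)
$A{\left(w,g \right)} = - \frac{1}{4}$ ($A{\left(w,g \right)} = \frac{2}{-9 + 1} = \frac{2}{-8} = 2 \left(- \frac{1}{8}\right) = - \frac{1}{4}$)
$u{\left(q,k \right)} = \left(1 + q\right) \left(5 + k\right)$ ($u{\left(q,k \right)} = \left(5 + k\right) \left(1 + q\right) = \left(1 + q\right) \left(5 + k\right)$)
$H{\left(f \right)} = \frac{1}{2 f}$
$H{\left(A{\left(-2,4 \right)} \right)} + u{\left(G{\left(5,-2 \right)},11 \right)} = \frac{1}{2 \left(- \frac{1}{4}\right)} + \left(5 + 11 + 5 \left(\left(-3\right) 5\right) + 11 \left(\left(-3\right) 5\right)\right) = \frac{1}{2} \left(-4\right) + \left(5 + 11 + 5 \left(-15\right) + 11 \left(-15\right)\right) = -2 + \left(5 + 11 - 75 - 165\right) = -2 - 224 = -226$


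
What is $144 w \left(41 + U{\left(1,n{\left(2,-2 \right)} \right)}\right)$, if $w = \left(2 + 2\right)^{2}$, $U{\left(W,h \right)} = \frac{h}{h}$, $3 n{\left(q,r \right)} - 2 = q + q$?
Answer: $96768$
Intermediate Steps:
$n{\left(q,r \right)} = \frac{2}{3} + \frac{2 q}{3}$ ($n{\left(q,r \right)} = \frac{2}{3} + \frac{q + q}{3} = \frac{2}{3} + \frac{2 q}{3}$)
$U{\left(W,h \right)} = 1$
$w = 16$ ($w = 4^{2} = 16$)
$144 w \left(41 + U{\left(1,n{\left(2,-2 \right)} \right)}\right) = 144 \cdot 16 \left(41 + 1\right) = 2304 \cdot 42 = 96768$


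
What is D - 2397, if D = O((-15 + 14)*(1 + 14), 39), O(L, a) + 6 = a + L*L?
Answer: -2139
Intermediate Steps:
O(L, a) = -6 + a + L² (O(L, a) = -6 + (a + L*L) = -6 + (a + L²) = -6 + a + L²)
D = 258 (D = -6 + 39 + ((-15 + 14)*(1 + 14))² = -6 + 39 + (-1*15)² = -6 + 39 + (-15)² = -6 + 39 + 225 = 258)
D - 2397 = 258 - 2397 = -2139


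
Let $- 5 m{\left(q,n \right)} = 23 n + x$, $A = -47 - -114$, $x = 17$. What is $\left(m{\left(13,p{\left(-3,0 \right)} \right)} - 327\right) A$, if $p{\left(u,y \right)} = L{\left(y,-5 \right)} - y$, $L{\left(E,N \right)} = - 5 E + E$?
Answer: $- \frac{110684}{5} \approx -22137.0$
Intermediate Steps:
$L{\left(E,N \right)} = - 4 E$
$A = 67$ ($A = -47 + 114 = 67$)
$p{\left(u,y \right)} = - 5 y$ ($p{\left(u,y \right)} = - 4 y - y = - 5 y$)
$m{\left(q,n \right)} = - \frac{17}{5} - \frac{23 n}{5}$ ($m{\left(q,n \right)} = - \frac{23 n + 17}{5} = - \frac{17 + 23 n}{5} = - \frac{17}{5} - \frac{23 n}{5}$)
$\left(m{\left(13,p{\left(-3,0 \right)} \right)} - 327\right) A = \left(\left(- \frac{17}{5} - \frac{23 \left(\left(-5\right) 0\right)}{5}\right) - 327\right) 67 = \left(\left(- \frac{17}{5} - 0\right) - 327\right) 67 = \left(\left(- \frac{17}{5} + 0\right) - 327\right) 67 = \left(- \frac{17}{5} - 327\right) 67 = \left(- \frac{1652}{5}\right) 67 = - \frac{110684}{5}$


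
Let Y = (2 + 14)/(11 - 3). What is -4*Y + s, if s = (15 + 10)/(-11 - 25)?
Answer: -313/36 ≈ -8.6944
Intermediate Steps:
s = -25/36 (s = 25/(-36) = 25*(-1/36) = -25/36 ≈ -0.69444)
Y = 2 (Y = 16/8 = 16*(1/8) = 2)
-4*Y + s = -4*2 - 25/36 = -8 - 25/36 = -313/36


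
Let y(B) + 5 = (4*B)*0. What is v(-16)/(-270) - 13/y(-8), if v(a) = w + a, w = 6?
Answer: 356/135 ≈ 2.6370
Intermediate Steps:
v(a) = 6 + a
y(B) = -5 (y(B) = -5 + (4*B)*0 = -5 + 0 = -5)
v(-16)/(-270) - 13/y(-8) = (6 - 16)/(-270) - 13/(-5) = -10*(-1/270) - 13*(-⅕) = 1/27 + 13/5 = 356/135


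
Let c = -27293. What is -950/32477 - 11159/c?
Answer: 336482493/886394761 ≈ 0.37961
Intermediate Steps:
-950/32477 - 11159/c = -950/32477 - 11159/(-27293) = -950*1/32477 - 11159*(-1/27293) = -950/32477 + 11159/27293 = 336482493/886394761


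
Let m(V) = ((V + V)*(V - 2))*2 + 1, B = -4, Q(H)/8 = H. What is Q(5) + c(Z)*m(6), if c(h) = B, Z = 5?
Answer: -348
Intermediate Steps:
Q(H) = 8*H
m(V) = 1 + 4*V*(-2 + V) (m(V) = ((2*V)*(-2 + V))*2 + 1 = (2*V*(-2 + V))*2 + 1 = 4*V*(-2 + V) + 1 = 1 + 4*V*(-2 + V))
c(h) = -4
Q(5) + c(Z)*m(6) = 8*5 - 4*(1 - 8*6 + 4*6**2) = 40 - 4*(1 - 48 + 4*36) = 40 - 4*(1 - 48 + 144) = 40 - 4*97 = 40 - 388 = -348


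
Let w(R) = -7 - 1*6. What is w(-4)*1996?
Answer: -25948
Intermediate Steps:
w(R) = -13 (w(R) = -7 - 6 = -13)
w(-4)*1996 = -13*1996 = -25948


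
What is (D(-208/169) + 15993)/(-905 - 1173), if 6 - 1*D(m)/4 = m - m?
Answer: -16017/2078 ≈ -7.7079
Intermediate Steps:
D(m) = 24 (D(m) = 24 - 4*(m - m) = 24 - 4*0 = 24 + 0 = 24)
(D(-208/169) + 15993)/(-905 - 1173) = (24 + 15993)/(-905 - 1173) = 16017/(-2078) = 16017*(-1/2078) = -16017/2078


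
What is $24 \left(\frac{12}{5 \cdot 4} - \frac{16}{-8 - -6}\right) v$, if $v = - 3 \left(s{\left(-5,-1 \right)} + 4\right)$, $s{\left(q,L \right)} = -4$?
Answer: $0$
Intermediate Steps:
$v = 0$ ($v = - 3 \left(-4 + 4\right) = \left(-3\right) 0 = 0$)
$24 \left(\frac{12}{5 \cdot 4} - \frac{16}{-8 - -6}\right) v = 24 \left(\frac{12}{5 \cdot 4} - \frac{16}{-8 - -6}\right) 0 = 24 \left(\frac{12}{20} - \frac{16}{-8 + 6}\right) 0 = 24 \left(12 \cdot \frac{1}{20} - \frac{16}{-2}\right) 0 = 24 \left(\frac{3}{5} - -8\right) 0 = 24 \left(\frac{3}{5} + 8\right) 0 = 24 \cdot \frac{43}{5} \cdot 0 = \frac{1032}{5} \cdot 0 = 0$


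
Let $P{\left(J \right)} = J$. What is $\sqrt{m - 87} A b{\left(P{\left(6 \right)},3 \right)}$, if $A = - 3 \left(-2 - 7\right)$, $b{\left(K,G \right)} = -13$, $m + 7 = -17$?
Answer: $- 351 i \sqrt{111} \approx - 3698.0 i$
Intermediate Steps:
$m = -24$ ($m = -7 - 17 = -24$)
$A = 27$ ($A = \left(-3\right) \left(-9\right) = 27$)
$\sqrt{m - 87} A b{\left(P{\left(6 \right)},3 \right)} = \sqrt{-24 - 87} \cdot 27 \left(-13\right) = \sqrt{-111} \cdot 27 \left(-13\right) = i \sqrt{111} \cdot 27 \left(-13\right) = 27 i \sqrt{111} \left(-13\right) = - 351 i \sqrt{111}$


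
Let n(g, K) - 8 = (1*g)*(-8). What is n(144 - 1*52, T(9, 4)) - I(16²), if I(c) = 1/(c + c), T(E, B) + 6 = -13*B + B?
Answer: -372737/512 ≈ -728.00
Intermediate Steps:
T(E, B) = -6 - 12*B (T(E, B) = -6 + (-13*B + B) = -6 - 12*B)
n(g, K) = 8 - 8*g (n(g, K) = 8 + (1*g)*(-8) = 8 + g*(-8) = 8 - 8*g)
I(c) = 1/(2*c)
n(144 - 1*52, T(9, 4)) - I(16²) = (8 - 8*(144 - 1*52)) - 1/(2*(16²)) = (8 - 8*(144 - 52)) - 1/(2*256) = (8 - 8*92) - 1/(2*256) = (8 - 736) - 1*1/512 = -728 - 1/512 = -372737/512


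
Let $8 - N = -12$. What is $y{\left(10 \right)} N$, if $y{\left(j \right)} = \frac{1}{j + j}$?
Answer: $1$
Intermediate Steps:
$y{\left(j \right)} = \frac{1}{2 j}$
$N = 20$ ($N = 8 - -12 = 8 + 12 = 20$)
$y{\left(10 \right)} N = \frac{1}{2 \cdot 10} \cdot 20 = \frac{1}{2} \cdot \frac{1}{10} \cdot 20 = \frac{1}{20} \cdot 20 = 1$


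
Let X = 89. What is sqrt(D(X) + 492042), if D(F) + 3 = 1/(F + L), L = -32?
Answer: 4*sqrt(99914673)/57 ≈ 701.46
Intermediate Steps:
D(F) = -3 + 1/(-32 + F) (D(F) = -3 + 1/(F - 32) = -3 + 1/(-32 + F))
sqrt(D(X) + 492042) = sqrt((97 - 3*89)/(-32 + 89) + 492042) = sqrt((97 - 267)/57 + 492042) = sqrt((1/57)*(-170) + 492042) = sqrt(-170/57 + 492042) = sqrt(28046224/57) = 4*sqrt(99914673)/57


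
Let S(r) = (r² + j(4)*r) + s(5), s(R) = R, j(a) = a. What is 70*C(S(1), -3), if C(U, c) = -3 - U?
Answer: -910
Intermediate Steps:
S(r) = 5 + r² + 4*r (S(r) = (r² + 4*r) + 5 = 5 + r² + 4*r)
70*C(S(1), -3) = 70*(-3 - (5 + 1² + 4*1)) = 70*(-3 - (5 + 1 + 4)) = 70*(-3 - 1*10) = 70*(-3 - 10) = 70*(-13) = -910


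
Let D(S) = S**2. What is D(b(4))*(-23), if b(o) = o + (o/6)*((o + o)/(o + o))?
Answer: -4508/9 ≈ -500.89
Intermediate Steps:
b(o) = 7*o/6 (b(o) = o + (o*(1/6))*((2*o)/((2*o))) = o + (o/6)*((2*o)*(1/(2*o))) = o + (o/6)*1 = o + o/6 = 7*o/6)
D(b(4))*(-23) = ((7/6)*4)**2*(-23) = (14/3)**2*(-23) = (196/9)*(-23) = -4508/9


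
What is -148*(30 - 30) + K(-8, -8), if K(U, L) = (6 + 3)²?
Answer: 81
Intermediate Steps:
K(U, L) = 81 (K(U, L) = 9² = 81)
-148*(30 - 30) + K(-8, -8) = -148*(30 - 30) + 81 = -148*0 + 81 = 0 + 81 = 81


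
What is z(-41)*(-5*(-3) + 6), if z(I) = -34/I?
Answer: 714/41 ≈ 17.415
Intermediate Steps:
z(-41)*(-5*(-3) + 6) = (-34/(-41))*(-5*(-3) + 6) = (-34*(-1/41))*(15 + 6) = (34/41)*21 = 714/41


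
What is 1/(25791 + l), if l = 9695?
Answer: 1/35486 ≈ 2.8180e-5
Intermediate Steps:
1/(25791 + l) = 1/(25791 + 9695) = 1/35486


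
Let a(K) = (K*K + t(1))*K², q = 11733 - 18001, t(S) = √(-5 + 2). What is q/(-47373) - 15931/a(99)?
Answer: 200448966203/1516877206764 + 15931*I*√3/941480178804 ≈ 0.13215 + 2.9308e-8*I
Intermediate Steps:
t(S) = I*√3 (t(S) = √(-3) = I*√3)
q = -6268
a(K) = K²*(K² + I*√3) (a(K) = (K*K + I*√3)*K² = (K² + I*√3)*K² = K²*(K² + I*√3))
q/(-47373) - 15931/a(99) = -6268/(-47373) - 15931*1/(9801*(99² + I*√3)) = -6268*(-1/47373) - 15931*1/(9801*(9801 + I*√3)) = 6268/47373 - 15931/(96059601 + 9801*I*√3)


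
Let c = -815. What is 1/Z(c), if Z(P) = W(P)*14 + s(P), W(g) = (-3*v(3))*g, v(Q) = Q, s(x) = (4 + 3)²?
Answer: 1/102739 ≈ 9.7334e-6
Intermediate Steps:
s(x) = 49 (s(x) = 7² = 49)
W(g) = -9*g (W(g) = (-3*3)*g = -9*g)
Z(P) = 49 - 126*P (Z(P) = -9*P*14 + 49 = -126*P + 49 = 49 - 126*P)
1/Z(c) = 1/(49 - 126*(-815)) = 1/(49 + 102690) = 1/102739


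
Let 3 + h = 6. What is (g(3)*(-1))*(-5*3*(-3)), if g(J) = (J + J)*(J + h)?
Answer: -1620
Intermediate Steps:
h = 3 (h = -3 + 6 = 3)
g(J) = 2*J*(3 + J) (g(J) = (J + J)*(J + 3) = (2*J)*(3 + J) = 2*J*(3 + J))
(g(3)*(-1))*(-5*3*(-3)) = ((2*3*(3 + 3))*(-1))*(-5*3*(-3)) = ((2*3*6)*(-1))*(-15*(-3)) = (36*(-1))*45 = -36*45 = -1620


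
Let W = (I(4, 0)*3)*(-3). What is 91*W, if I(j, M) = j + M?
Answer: -3276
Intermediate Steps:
I(j, M) = M + j
W = -36 (W = ((0 + 4)*3)*(-3) = (4*3)*(-3) = 12*(-3) = -36)
91*W = 91*(-36) = -3276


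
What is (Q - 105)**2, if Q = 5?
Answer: 10000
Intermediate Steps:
(Q - 105)**2 = (5 - 105)**2 = (-100)**2 = 10000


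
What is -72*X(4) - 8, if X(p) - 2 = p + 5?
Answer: -800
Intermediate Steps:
X(p) = 7 + p (X(p) = 2 + (p + 5) = 2 + (5 + p) = 7 + p)
-72*X(4) - 8 = -72*(7 + 4) - 8 = -72*11 - 8 = -792 - 8 = -800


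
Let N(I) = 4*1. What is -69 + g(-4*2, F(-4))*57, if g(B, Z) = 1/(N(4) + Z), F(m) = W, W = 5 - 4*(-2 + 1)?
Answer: -840/13 ≈ -64.615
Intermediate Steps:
N(I) = 4
W = 9 (W = 5 - 4*(-1) = 5 + 4 = 9)
F(m) = 9
g(B, Z) = 1/(4 + Z)
-69 + g(-4*2, F(-4))*57 = -69 + 57/(4 + 9) = -69 + 57/13 = -840/13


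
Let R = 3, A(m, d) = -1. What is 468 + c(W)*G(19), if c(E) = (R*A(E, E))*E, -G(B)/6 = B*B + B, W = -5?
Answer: -33732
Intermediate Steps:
G(B) = -6*B - 6*B**2 (G(B) = -6*(B*B + B) = -6*(B**2 + B) = -6*(B + B**2) = -6*B - 6*B**2)
c(E) = -3*E (c(E) = (3*(-1))*E = -3*E)
468 + c(W)*G(19) = 468 + (-3*(-5))*(-6*19*(1 + 19)) = 468 + 15*(-6*19*20) = 468 + 15*(-2280) = 468 - 34200 = -33732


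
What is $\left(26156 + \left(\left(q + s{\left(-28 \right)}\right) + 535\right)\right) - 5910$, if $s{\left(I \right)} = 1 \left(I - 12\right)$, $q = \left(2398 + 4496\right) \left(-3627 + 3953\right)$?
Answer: $2268185$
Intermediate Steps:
$q = 2247444$ ($q = 6894 \cdot 326 = 2247444$)
$s{\left(I \right)} = -12 + I$ ($s{\left(I \right)} = 1 \left(-12 + I\right) = -12 + I$)
$\left(26156 + \left(\left(q + s{\left(-28 \right)}\right) + 535\right)\right) - 5910 = \left(26156 + \left(\left(2247444 - 40\right) + 535\right)\right) - 5910 = \left(26156 + \left(2247404 + 535\right)\right) - 5910 = \left(26156 + 2247939\right) - 5910 = 2274095 - 5910 = 2268185$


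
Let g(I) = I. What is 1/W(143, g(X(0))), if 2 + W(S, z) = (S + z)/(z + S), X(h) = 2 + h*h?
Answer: -1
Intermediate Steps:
X(h) = 2 + h²
W(S, z) = -1 (W(S, z) = -2 + (S + z)/(z + S) = -2 + (S + z)/(S + z) = -2 + 1 = -1)
1/W(143, g(X(0))) = 1/(-1) = -1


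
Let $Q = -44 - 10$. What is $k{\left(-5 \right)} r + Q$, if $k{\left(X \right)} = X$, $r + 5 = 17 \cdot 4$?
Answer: $-369$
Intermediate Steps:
$r = 63$ ($r = -5 + 17 \cdot 4 = -5 + 68 = 63$)
$Q = -54$ ($Q = -44 - 10 = -54$)
$k{\left(-5 \right)} r + Q = \left(-5\right) 63 - 54 = -315 - 54 = -369$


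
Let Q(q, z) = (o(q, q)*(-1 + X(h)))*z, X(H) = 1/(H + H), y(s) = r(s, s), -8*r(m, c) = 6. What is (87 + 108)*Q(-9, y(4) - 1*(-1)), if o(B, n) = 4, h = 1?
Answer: -195/2 ≈ -97.500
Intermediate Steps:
r(m, c) = -¾ (r(m, c) = -⅛*6 = -¾)
y(s) = -¾
X(H) = 1/(2*H)
Q(q, z) = -2*z (Q(q, z) = (4*(-1 + (½)/1))*z = (4*(-1 + (½)*1))*z = (4*(-1 + ½))*z = (4*(-½))*z = -2*z)
(87 + 108)*Q(-9, y(4) - 1*(-1)) = (87 + 108)*(-2*(-¾ - 1*(-1))) = 195*(-2*(-¾ + 1)) = 195*(-2*¼) = 195*(-½) = -195/2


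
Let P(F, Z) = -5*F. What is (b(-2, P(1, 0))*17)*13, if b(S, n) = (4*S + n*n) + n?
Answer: 2652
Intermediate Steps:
b(S, n) = n + n**2 + 4*S (b(S, n) = (4*S + n**2) + n = (n**2 + 4*S) + n = n + n**2 + 4*S)
(b(-2, P(1, 0))*17)*13 = ((-5*1 + (-5*1)**2 + 4*(-2))*17)*13 = ((-5 + (-5)**2 - 8)*17)*13 = ((-5 + 25 - 8)*17)*13 = (12*17)*13 = 204*13 = 2652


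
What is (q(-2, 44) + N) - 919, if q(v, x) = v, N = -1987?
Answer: -2908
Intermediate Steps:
(q(-2, 44) + N) - 919 = (-2 - 1987) - 919 = -1989 - 919 = -2908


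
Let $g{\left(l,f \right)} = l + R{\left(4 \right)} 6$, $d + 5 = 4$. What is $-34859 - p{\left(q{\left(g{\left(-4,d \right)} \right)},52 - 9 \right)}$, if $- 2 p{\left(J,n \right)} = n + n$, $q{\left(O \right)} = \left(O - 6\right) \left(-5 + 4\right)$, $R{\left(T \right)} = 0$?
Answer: $-34816$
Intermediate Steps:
$d = -1$ ($d = -5 + 4 = -1$)
$g{\left(l,f \right)} = l$ ($g{\left(l,f \right)} = l + 0 \cdot 6 = l + 0 = l$)
$q{\left(O \right)} = 6 - O$ ($q{\left(O \right)} = \left(-6 + O\right) \left(-1\right) = 6 - O$)
$p{\left(J,n \right)} = - n$ ($p{\left(J,n \right)} = - \frac{n + n}{2} = - \frac{2 n}{2} = - n$)
$-34859 - p{\left(q{\left(g{\left(-4,d \right)} \right)},52 - 9 \right)} = -34859 - - (52 - 9) = -34859 - \left(-1\right) 43 = -34859 - -43 = -34859 + 43 = -34816$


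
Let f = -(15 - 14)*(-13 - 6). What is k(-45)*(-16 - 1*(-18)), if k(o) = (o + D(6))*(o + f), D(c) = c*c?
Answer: 468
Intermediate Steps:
D(c) = c²
f = 19 (f = -(-19) = -1*(-19) = 19)
k(o) = (19 + o)*(36 + o) (k(o) = (o + 6²)*(o + 19) = (o + 36)*(19 + o) = (36 + o)*(19 + o) = (19 + o)*(36 + o))
k(-45)*(-16 - 1*(-18)) = (684 + (-45)² + 55*(-45))*(-16 - 1*(-18)) = (684 + 2025 - 2475)*(-16 + 18) = 234*2 = 468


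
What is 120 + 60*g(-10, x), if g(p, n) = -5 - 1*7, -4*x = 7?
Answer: -600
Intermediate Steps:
x = -7/4 (x = -¼*7 = -7/4 ≈ -1.7500)
g(p, n) = -12 (g(p, n) = -5 - 7 = -12)
120 + 60*g(-10, x) = 120 + 60*(-12) = 120 - 720 = -600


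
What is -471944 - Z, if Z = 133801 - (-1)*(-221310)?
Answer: -384435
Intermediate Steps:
Z = -87509 (Z = 133801 - 1*221310 = 133801 - 221310 = -87509)
-471944 - Z = -471944 - 1*(-87509) = -471944 + 87509 = -384435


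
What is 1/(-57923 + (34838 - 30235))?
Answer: -1/53320 ≈ -1.8755e-5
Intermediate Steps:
1/(-57923 + (34838 - 30235)) = 1/(-57923 + 4603) = 1/(-53320) = -1/53320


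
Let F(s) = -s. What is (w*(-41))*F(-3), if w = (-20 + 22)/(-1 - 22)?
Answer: 246/23 ≈ 10.696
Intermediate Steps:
w = -2/23 (w = 2/(-23) = 2*(-1/23) = -2/23 ≈ -0.086957)
(w*(-41))*F(-3) = (-2/23*(-41))*(-1*(-3)) = (82/23)*3 = 246/23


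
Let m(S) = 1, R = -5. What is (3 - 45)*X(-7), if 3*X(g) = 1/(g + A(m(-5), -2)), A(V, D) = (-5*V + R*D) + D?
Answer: 7/2 ≈ 3.5000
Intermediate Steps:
A(V, D) = -5*V - 4*D (A(V, D) = (-5*V - 5*D) + D = (-5*D - 5*V) + D = -5*V - 4*D)
X(g) = 1/(3*(3 + g)) (X(g) = 1/(3*(g + (-5*1 - 4*(-2)))) = 1/(3*(g + (-5 + 8))) = 1/(3*(g + 3)) = 1/(3*(3 + g)))
(3 - 45)*X(-7) = (3 - 45)*(1/(3*(3 - 7))) = -14/(-4) = -14*(-1)/4 = -42*(-1/12) = 7/2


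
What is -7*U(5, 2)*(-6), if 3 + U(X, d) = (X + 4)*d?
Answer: 630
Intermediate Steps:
U(X, d) = -3 + d*(4 + X) (U(X, d) = -3 + (X + 4)*d = -3 + (4 + X)*d = -3 + d*(4 + X))
-7*U(5, 2)*(-6) = -7*(-3 + 4*2 + 5*2)*(-6) = -7*(-3 + 8 + 10)*(-6) = -7*15*(-6) = -105*(-6) = 630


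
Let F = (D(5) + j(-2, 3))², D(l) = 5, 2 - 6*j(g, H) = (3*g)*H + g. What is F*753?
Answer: 169676/3 ≈ 56559.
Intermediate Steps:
j(g, H) = ⅓ - g/6 - H*g/2 (j(g, H) = ⅓ - ((3*g)*H + g)/6 = ⅓ - (3*H*g + g)/6 = ⅓ - (g + 3*H*g)/6 = ⅓ + (-g/6 - H*g/2) = ⅓ - g/6 - H*g/2)
F = 676/9 (F = (5 + (⅓ - ⅙*(-2) - ½*3*(-2)))² = (5 + (⅓ + ⅓ + 3))² = (5 + 11/3)² = (26/3)² = 676/9 ≈ 75.111)
F*753 = (676/9)*753 = 169676/3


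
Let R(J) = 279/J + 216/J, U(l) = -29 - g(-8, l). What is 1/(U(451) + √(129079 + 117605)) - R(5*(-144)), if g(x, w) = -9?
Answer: 677361/985136 + √61671/123142 ≈ 0.68960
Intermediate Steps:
U(l) = -20 (U(l) = -29 - 1*(-9) = -29 + 9 = -20)
R(J) = 495/J
1/(U(451) + √(129079 + 117605)) - R(5*(-144)) = 1/(-20 + √(129079 + 117605)) - 495/(5*(-144)) = 1/(-20 + √246684) - 495/(-720) = 1/(-20 + 2*√61671) - 495*(-1)/720 = 1/(-20 + 2*√61671) - 1*(-11/16) = 1/(-20 + 2*√61671) + 11/16 = 11/16 + 1/(-20 + 2*√61671)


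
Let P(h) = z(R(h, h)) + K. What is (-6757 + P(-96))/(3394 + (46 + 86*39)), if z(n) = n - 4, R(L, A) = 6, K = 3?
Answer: -3376/3397 ≈ -0.99382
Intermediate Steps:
z(n) = -4 + n
P(h) = 5 (P(h) = (-4 + 6) + 3 = 2 + 3 = 5)
(-6757 + P(-96))/(3394 + (46 + 86*39)) = (-6757 + 5)/(3394 + (46 + 86*39)) = -6752/(3394 + (46 + 3354)) = -6752/(3394 + 3400) = -6752/6794 = -6752*1/6794 = -3376/3397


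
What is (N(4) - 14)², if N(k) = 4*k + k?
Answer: 36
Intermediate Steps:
N(k) = 5*k
(N(4) - 14)² = (5*4 - 14)² = (20 - 14)² = 6² = 36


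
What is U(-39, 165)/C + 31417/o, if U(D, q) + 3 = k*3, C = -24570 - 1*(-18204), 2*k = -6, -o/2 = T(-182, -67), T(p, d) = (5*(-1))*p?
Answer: -33329797/1931020 ≈ -17.260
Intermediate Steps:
T(p, d) = -5*p
o = -1820 (o = -(-10)*(-182) = -2*910 = -1820)
k = -3 (k = (½)*(-6) = -3)
C = -6366 (C = -24570 + 18204 = -6366)
U(D, q) = -12 (U(D, q) = -3 - 3*3 = -3 - 9 = -12)
U(-39, 165)/C + 31417/o = -12/(-6366) + 31417/(-1820) = -12*(-1/6366) + 31417*(-1/1820) = 2/1061 - 31417/1820 = -33329797/1931020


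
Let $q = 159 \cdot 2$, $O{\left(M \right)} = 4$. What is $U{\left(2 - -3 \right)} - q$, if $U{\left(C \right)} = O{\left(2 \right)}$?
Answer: $-314$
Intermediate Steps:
$q = 318$
$U{\left(C \right)} = 4$
$U{\left(2 - -3 \right)} - q = 4 - 318 = -314$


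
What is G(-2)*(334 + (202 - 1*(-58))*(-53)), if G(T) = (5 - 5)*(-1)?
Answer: 0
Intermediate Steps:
G(T) = 0 (G(T) = 0*(-1) = 0)
G(-2)*(334 + (202 - 1*(-58))*(-53)) = 0*(334 + (202 - 1*(-58))*(-53)) = 0*(334 + (202 + 58)*(-53)) = 0*(334 + 260*(-53)) = 0*(334 - 13780) = 0*(-13446) = 0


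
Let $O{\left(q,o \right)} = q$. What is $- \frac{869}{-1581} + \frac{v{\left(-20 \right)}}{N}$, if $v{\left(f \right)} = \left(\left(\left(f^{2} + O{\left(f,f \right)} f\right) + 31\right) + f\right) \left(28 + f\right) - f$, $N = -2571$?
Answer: $- \frac{2684983}{1354917} \approx -1.9817$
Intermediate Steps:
$v{\left(f \right)} = - f + \left(28 + f\right) \left(31 + f + 2 f^{2}\right)$ ($v{\left(f \right)} = \left(\left(\left(f^{2} + f f\right) + 31\right) + f\right) \left(28 + f\right) - f = \left(\left(\left(f^{2} + f^{2}\right) + 31\right) + f\right) \left(28 + f\right) - f = \left(\left(2 f^{2} + 31\right) + f\right) \left(28 + f\right) - f = \left(\left(31 + 2 f^{2}\right) + f\right) \left(28 + f\right) - f = \left(31 + f + 2 f^{2}\right) \left(28 + f\right) - f = \left(28 + f\right) \left(31 + f + 2 f^{2}\right) - f = - f + \left(28 + f\right) \left(31 + f + 2 f^{2}\right)$)
$- \frac{869}{-1581} + \frac{v{\left(-20 \right)}}{N} = - \frac{869}{-1581} + \frac{868 + 2 \left(-20\right)^{3} + 57 \left(-20\right)^{2} + 58 \left(-20\right)}{-2571} = \left(-869\right) \left(- \frac{1}{1581}\right) + \left(868 + 2 \left(-8000\right) + 57 \cdot 400 - 1160\right) \left(- \frac{1}{2571}\right) = \frac{869}{1581} + \left(868 - 16000 + 22800 - 1160\right) \left(- \frac{1}{2571}\right) = \frac{869}{1581} + 6508 \left(- \frac{1}{2571}\right) = \frac{869}{1581} - \frac{6508}{2571} = - \frac{2684983}{1354917}$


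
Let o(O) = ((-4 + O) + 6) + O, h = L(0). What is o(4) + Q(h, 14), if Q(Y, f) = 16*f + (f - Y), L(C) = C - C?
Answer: 248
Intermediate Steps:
L(C) = 0
h = 0
o(O) = 2 + 2*O (o(O) = (2 + O) + O = 2 + 2*O)
Q(Y, f) = -Y + 17*f
o(4) + Q(h, 14) = (2 + 2*4) + (-1*0 + 17*14) = (2 + 8) + (0 + 238) = 10 + 238 = 248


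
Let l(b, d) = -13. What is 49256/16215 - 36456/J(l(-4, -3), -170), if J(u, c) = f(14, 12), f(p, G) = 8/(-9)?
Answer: 14150533/345 ≈ 41016.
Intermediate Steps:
f(p, G) = -8/9 (f(p, G) = 8*(-1/9) = -8/9)
J(u, c) = -8/9
49256/16215 - 36456/J(l(-4, -3), -170) = 49256/16215 - 36456/(-8/9) = 49256*(1/16215) - 36456*(-9/8) = 1048/345 + 41013 = 14150533/345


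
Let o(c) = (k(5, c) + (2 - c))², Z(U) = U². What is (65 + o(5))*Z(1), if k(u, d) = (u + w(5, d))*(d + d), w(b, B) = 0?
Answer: 2274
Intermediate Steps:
k(u, d) = 2*d*u (k(u, d) = (u + 0)*(d + d) = u*(2*d) = 2*d*u)
o(c) = (2 + 9*c)² (o(c) = (2*c*5 + (2 - c))² = (10*c + (2 - c))² = (2 + 9*c)²)
(65 + o(5))*Z(1) = (65 + (2 + 9*5)²)*1² = (65 + (2 + 45)²)*1 = (65 + 47²)*1 = (65 + 2209)*1 = 2274*1 = 2274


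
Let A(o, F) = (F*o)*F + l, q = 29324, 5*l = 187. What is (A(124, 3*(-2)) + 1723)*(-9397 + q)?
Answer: 620168094/5 ≈ 1.2403e+8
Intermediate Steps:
l = 187/5 (l = (1/5)*187 = 187/5 ≈ 37.400)
A(o, F) = 187/5 + o*F**2 (A(o, F) = (F*o)*F + 187/5 = o*F**2 + 187/5 = 187/5 + o*F**2)
(A(124, 3*(-2)) + 1723)*(-9397 + q) = ((187/5 + 124*(3*(-2))**2) + 1723)*(-9397 + 29324) = ((187/5 + 124*(-6)**2) + 1723)*19927 = ((187/5 + 124*36) + 1723)*19927 = ((187/5 + 4464) + 1723)*19927 = (22507/5 + 1723)*19927 = (31122/5)*19927 = 620168094/5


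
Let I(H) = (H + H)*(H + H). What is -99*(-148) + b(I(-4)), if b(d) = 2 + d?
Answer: 14718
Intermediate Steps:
I(H) = 4*H² (I(H) = (2*H)*(2*H) = 4*H²)
-99*(-148) + b(I(-4)) = -99*(-148) + (2 + 4*(-4)²) = 14652 + (2 + 4*16) = 14652 + (2 + 64) = 14652 + 66 = 14718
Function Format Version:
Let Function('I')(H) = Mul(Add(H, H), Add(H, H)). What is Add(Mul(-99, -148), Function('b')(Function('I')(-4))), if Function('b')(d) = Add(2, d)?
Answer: 14718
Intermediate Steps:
Function('I')(H) = Mul(4, Pow(H, 2)) (Function('I')(H) = Mul(Mul(2, H), Mul(2, H)) = Mul(4, Pow(H, 2)))
Add(Mul(-99, -148), Function('b')(Function('I')(-4))) = Add(Mul(-99, -148), Add(2, Mul(4, Pow(-4, 2)))) = Add(14652, Add(2, Mul(4, 16))) = Add(14652, Add(2, 64)) = Add(14652, 66) = 14718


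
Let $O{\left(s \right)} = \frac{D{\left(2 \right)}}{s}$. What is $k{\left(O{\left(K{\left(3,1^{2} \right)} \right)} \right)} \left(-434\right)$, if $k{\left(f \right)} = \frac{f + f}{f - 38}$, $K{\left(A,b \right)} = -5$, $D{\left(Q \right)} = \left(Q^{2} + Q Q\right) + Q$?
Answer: $- \frac{217}{5} \approx -43.4$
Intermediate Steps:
$D{\left(Q \right)} = Q + 2 Q^{2}$ ($D{\left(Q \right)} = \left(Q^{2} + Q^{2}\right) + Q = 2 Q^{2} + Q = Q + 2 Q^{2}$)
$O{\left(s \right)} = \frac{10}{s}$ ($O{\left(s \right)} = \frac{2 \left(1 + 2 \cdot 2\right)}{s} = \frac{2 \left(1 + 4\right)}{s} = \frac{2 \cdot 5}{s} = \frac{10}{s}$)
$k{\left(f \right)} = \frac{2 f}{-38 + f}$
$k{\left(O{\left(K{\left(3,1^{2} \right)} \right)} \right)} \left(-434\right) = \frac{2 \frac{10}{-5}}{-38 + \frac{10}{-5}} \left(-434\right) = \frac{2 \cdot 10 \left(- \frac{1}{5}\right)}{-38 + 10 \left(- \frac{1}{5}\right)} \left(-434\right) = 2 \left(-2\right) \frac{1}{-38 - 2} \left(-434\right) = 2 \left(-2\right) \frac{1}{-40} \left(-434\right) = 2 \left(-2\right) \left(- \frac{1}{40}\right) \left(-434\right) = \frac{1}{10} \left(-434\right) = - \frac{217}{5}$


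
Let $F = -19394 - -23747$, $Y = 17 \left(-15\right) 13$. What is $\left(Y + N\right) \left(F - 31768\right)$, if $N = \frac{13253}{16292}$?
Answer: $\frac{1480265440705}{16292} \approx 9.0858 \cdot 10^{7}$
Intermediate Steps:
$Y = -3315$ ($Y = \left(-255\right) 13 = -3315$)
$N = \frac{13253}{16292}$ ($N = 13253 \cdot \frac{1}{16292} = \frac{13253}{16292} \approx 0.81347$)
$F = 4353$ ($F = -19394 + 23747 = 4353$)
$\left(Y + N\right) \left(F - 31768\right) = \left(-3315 + \frac{13253}{16292}\right) \left(4353 - 31768\right) = \left(- \frac{53994727}{16292}\right) \left(-27415\right) = \frac{1480265440705}{16292}$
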